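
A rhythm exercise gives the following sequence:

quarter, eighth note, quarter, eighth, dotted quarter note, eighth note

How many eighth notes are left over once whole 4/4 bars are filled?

2

One bar of 4/4 = 8 eighth notes.
Working in eighth notes: quarter = 2; eighth note = 1; quarter = 2; eighth = 1; dotted quarter note = 3; eighth note = 1.
Sum: 2 + 1 + 2 + 1 + 3 + 1 = 10.
10 ÷ 8 = 1 complete bar with 2 eighth notes remaining.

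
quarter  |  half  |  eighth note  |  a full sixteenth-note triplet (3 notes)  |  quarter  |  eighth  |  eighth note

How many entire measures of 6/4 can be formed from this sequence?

1

One bar of 6/4 = 12 eighth notes.
In eighth notes: quarter = 2; half = 4; eighth note = 1; a full sixteenth-note triplet (3 notes) (three triplet sixteenths span one eighth) = 1; quarter = 2; eighth = 1; eighth note = 1.
Total: 2 + 4 + 1 + 1 + 2 + 1 + 1 = 12.
12 ÷ 12 = 1 complete bar with 0 left over.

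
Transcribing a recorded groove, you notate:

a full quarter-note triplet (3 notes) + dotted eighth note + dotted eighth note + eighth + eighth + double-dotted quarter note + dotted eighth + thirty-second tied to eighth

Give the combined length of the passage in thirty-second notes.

In thirty-second notes: a full quarter-note triplet (3 notes) (three triplet quarters span one half) = 16; dotted eighth note = 6; dotted eighth note = 6; eighth = 4; eighth = 4; double-dotted quarter note = 14; dotted eighth = 6; thirty-second tied to eighth (thirty-second + eighth) = 5.
Total: 16 + 6 + 6 + 4 + 4 + 14 + 6 + 5 = 61 thirty-second notes.

61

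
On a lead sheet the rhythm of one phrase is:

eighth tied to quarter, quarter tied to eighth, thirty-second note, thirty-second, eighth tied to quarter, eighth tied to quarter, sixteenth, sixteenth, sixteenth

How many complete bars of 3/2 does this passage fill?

1

One bar of 3/2 = 48 thirty-second notes.
Express everything in thirty-second notes: eighth tied to quarter (eighth + quarter) = 12; quarter tied to eighth (quarter + eighth) = 12; thirty-second note = 1; thirty-second = 1; eighth tied to quarter (eighth + quarter) = 12; eighth tied to quarter (eighth + quarter) = 12; sixteenth = 2; sixteenth = 2; sixteenth = 2.
Adding: 12 + 12 + 1 + 1 + 12 + 12 + 2 + 2 + 2 = 56.
56 ÷ 48 = 1 complete bar with 8 left over.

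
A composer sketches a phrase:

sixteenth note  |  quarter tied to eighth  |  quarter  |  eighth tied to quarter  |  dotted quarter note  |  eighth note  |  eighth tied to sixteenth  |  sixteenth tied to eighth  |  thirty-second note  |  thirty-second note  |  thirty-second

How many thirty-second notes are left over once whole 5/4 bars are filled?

25

One bar of 5/4 = 40 thirty-second notes.
Each duration in thirty-second notes: sixteenth note = 2; quarter tied to eighth (quarter + eighth) = 12; quarter = 8; eighth tied to quarter (eighth + quarter) = 12; dotted quarter note = 12; eighth note = 4; eighth tied to sixteenth (eighth + sixteenth) = 6; sixteenth tied to eighth (sixteenth + eighth) = 6; thirty-second note = 1; thirty-second note = 1; thirty-second = 1.
Total: 2 + 12 + 8 + 12 + 12 + 4 + 6 + 6 + 1 + 1 + 1 = 65.
65 ÷ 40 = 1 complete bar with 25 thirty-second notes remaining.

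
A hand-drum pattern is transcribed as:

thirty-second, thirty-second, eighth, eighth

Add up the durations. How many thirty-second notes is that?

Express everything in thirty-second notes: thirty-second = 1; thirty-second = 1; eighth = 4; eighth = 4.
Altogether 1 + 1 + 4 + 4 = 10 thirty-second notes.

10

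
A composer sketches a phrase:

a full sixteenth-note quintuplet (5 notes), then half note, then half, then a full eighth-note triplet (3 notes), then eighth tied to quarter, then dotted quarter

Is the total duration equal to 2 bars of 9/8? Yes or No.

One bar of 9/8 = 9 eighth notes, so 2 bars = 18.
In eighth notes: a full sixteenth-note quintuplet (5 notes) (five quintuplet sixteenths span one quarter) = 2; half note = 4; half = 4; a full eighth-note triplet (3 notes) (three triplet eighths span one quarter) = 2; eighth tied to quarter (eighth + quarter) = 3; dotted quarter = 3.
Sum: 2 + 4 + 4 + 2 + 3 + 3 = 18.
18 equals 18, so the answer is Yes.

Yes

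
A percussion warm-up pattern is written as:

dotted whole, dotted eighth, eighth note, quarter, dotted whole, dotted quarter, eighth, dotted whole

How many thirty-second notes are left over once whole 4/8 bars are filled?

2

One bar of 4/8 = 8 sixteenth notes.
In sixteenth notes: dotted whole = 24; dotted eighth = 3; eighth note = 2; quarter = 4; dotted whole = 24; dotted quarter = 6; eighth = 2; dotted whole = 24.
Total: 24 + 3 + 2 + 4 + 24 + 6 + 2 + 24 = 89.
89 ÷ 8 = 11 complete bars with 1 sixteenth note remaining = 2 thirty-second notes.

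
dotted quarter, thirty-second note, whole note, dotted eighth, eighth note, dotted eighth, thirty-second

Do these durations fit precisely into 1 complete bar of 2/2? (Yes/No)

One bar of 2/2 = 32 thirty-second notes.
Working in thirty-second notes: dotted quarter = 12; thirty-second note = 1; whole note = 32; dotted eighth = 6; eighth note = 4; dotted eighth = 6; thirty-second = 1.
Adding: 12 + 1 + 32 + 6 + 4 + 6 + 1 = 62.
62 exceeds 32, so the answer is No.

No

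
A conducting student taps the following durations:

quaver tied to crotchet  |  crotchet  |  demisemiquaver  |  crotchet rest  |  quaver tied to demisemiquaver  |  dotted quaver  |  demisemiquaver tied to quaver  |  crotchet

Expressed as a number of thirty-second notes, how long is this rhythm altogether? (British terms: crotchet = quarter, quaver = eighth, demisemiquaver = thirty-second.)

In thirty-second notes: quaver tied to crotchet (quaver + crotchet) = 12; crotchet = 8; demisemiquaver = 1; crotchet rest = 8; quaver tied to demisemiquaver (quaver + demisemiquaver) = 5; dotted quaver = 6; demisemiquaver tied to quaver (demisemiquaver + quaver) = 5; crotchet = 8.
Total: 12 + 8 + 1 + 8 + 5 + 6 + 5 + 8 = 53 thirty-second notes.

53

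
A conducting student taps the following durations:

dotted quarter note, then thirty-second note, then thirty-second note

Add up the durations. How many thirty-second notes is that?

14

Express everything in thirty-second notes: dotted quarter note = 12; thirty-second note = 1; thirty-second note = 1.
Total: 12 + 1 + 1 = 14 thirty-second notes.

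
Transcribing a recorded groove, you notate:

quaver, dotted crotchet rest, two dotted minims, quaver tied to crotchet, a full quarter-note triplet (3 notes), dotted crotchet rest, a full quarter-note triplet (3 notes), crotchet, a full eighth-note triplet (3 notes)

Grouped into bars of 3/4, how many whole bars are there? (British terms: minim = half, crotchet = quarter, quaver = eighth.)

5

One bar of 3/4 = 6 eighth notes.
In eighth notes: quaver = 1; dotted crotchet rest = 3; dotted minim = 6; dotted minim = 6; quaver tied to crotchet (quaver + crotchet) = 3; a full quarter-note triplet (3 notes) (three triplet quarters span one half) = 4; dotted crotchet rest = 3; a full quarter-note triplet (3 notes) (three triplet quarters span one half) = 4; crotchet = 2; a full eighth-note triplet (3 notes) (three triplet eighths span one quarter) = 2.
Total: 1 + 3 + 6 + 6 + 3 + 4 + 3 + 4 + 2 + 2 = 34.
34 ÷ 6 = 5 complete bars with 4 left over.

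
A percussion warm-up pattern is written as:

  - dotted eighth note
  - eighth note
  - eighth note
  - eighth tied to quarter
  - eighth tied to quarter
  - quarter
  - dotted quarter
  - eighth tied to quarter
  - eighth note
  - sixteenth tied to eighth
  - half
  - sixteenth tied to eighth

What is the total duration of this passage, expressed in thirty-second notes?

In thirty-second notes: dotted eighth note = 6; eighth note = 4; eighth note = 4; eighth tied to quarter (eighth + quarter) = 12; eighth tied to quarter (eighth + quarter) = 12; quarter = 8; dotted quarter = 12; eighth tied to quarter (eighth + quarter) = 12; eighth note = 4; sixteenth tied to eighth (sixteenth + eighth) = 6; half = 16; sixteenth tied to eighth (sixteenth + eighth) = 6.
Altogether 6 + 4 + 4 + 12 + 12 + 8 + 12 + 12 + 4 + 6 + 16 + 6 = 102 thirty-second notes.

102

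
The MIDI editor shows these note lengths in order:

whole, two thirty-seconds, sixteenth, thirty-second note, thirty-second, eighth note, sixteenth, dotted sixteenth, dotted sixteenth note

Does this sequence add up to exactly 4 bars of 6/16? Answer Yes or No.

No

One bar of 6/16 = 12 thirty-second notes, so 4 bars = 48.
Express everything in thirty-second notes: whole = 32; thirty-second = 1; thirty-second = 1; sixteenth = 2; thirty-second note = 1; thirty-second = 1; eighth note = 4; sixteenth = 2; dotted sixteenth = 3; dotted sixteenth note = 3.
Total: 32 + 1 + 1 + 2 + 1 + 1 + 4 + 2 + 3 + 3 = 50.
50 exceeds 48, so the answer is No.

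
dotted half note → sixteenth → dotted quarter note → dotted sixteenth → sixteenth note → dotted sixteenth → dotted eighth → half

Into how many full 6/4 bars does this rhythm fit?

1

One bar of 6/4 = 48 thirty-second notes.
Working in thirty-second notes: dotted half note = 24; sixteenth = 2; dotted quarter note = 12; dotted sixteenth = 3; sixteenth note = 2; dotted sixteenth = 3; dotted eighth = 6; half = 16.
Adding: 24 + 2 + 12 + 3 + 2 + 3 + 6 + 16 = 68.
68 ÷ 48 = 1 complete bar with 20 left over.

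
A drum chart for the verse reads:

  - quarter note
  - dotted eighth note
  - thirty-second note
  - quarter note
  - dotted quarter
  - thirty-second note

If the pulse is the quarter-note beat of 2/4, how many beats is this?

4.5

One quarter-note beat = 8 thirty-second notes.
Each duration in thirty-second notes: quarter note = 8; dotted eighth note = 6; thirty-second note = 1; quarter note = 8; dotted quarter = 12; thirty-second note = 1.
Adding: 8 + 6 + 1 + 8 + 12 + 1 = 36.
36 ÷ 8 = 4.5 beats.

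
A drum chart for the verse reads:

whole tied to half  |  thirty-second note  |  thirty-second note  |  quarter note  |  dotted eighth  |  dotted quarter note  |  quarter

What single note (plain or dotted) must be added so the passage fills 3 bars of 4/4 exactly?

dotted quarter note

3 bars of 4/4 = 96 thirty-second notes.
Each duration in thirty-second notes: whole tied to half (whole + half) = 48; thirty-second note = 1; thirty-second note = 1; quarter note = 8; dotted eighth = 6; dotted quarter note = 12; quarter = 8.
Altogether 48 + 1 + 1 + 8 + 6 + 12 + 8 = 84.
Remaining: 96 − 84 = 12 thirty-second notes, which is a dotted quarter note.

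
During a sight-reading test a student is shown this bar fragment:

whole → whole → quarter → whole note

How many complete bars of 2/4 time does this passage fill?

One bar of 2/4 = 2 quarter notes.
Each duration in quarter notes: whole = 4; whole = 4; quarter = 1; whole note = 4.
Total: 4 + 4 + 1 + 4 = 13.
13 ÷ 2 = 6 complete bars with 1 left over.

6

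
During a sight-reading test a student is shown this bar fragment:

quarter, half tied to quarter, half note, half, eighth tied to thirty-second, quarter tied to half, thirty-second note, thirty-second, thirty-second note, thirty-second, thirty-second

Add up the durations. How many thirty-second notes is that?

98

Working in thirty-second notes: quarter = 8; half tied to quarter (half + quarter) = 24; half note = 16; half = 16; eighth tied to thirty-second (eighth + thirty-second) = 5; quarter tied to half (quarter + half) = 24; thirty-second note = 1; thirty-second = 1; thirty-second note = 1; thirty-second = 1; thirty-second = 1.
Total: 8 + 24 + 16 + 16 + 5 + 24 + 1 + 1 + 1 + 1 + 1 = 98 thirty-second notes.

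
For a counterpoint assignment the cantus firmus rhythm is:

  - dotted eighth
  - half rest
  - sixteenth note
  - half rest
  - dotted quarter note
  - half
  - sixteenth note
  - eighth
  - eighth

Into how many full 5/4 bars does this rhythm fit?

1

One bar of 5/4 = 20 sixteenth notes.
Working in sixteenth notes: dotted eighth = 3; half rest = 8; sixteenth note = 1; half rest = 8; dotted quarter note = 6; half = 8; sixteenth note = 1; eighth = 2; eighth = 2.
Sum: 3 + 8 + 1 + 8 + 6 + 8 + 1 + 2 + 2 = 39.
39 ÷ 20 = 1 complete bar with 19 left over.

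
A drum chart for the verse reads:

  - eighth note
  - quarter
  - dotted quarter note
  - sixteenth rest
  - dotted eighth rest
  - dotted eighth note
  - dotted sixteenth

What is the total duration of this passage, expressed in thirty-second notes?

Express everything in thirty-second notes: eighth note = 4; quarter = 8; dotted quarter note = 12; sixteenth rest = 2; dotted eighth rest = 6; dotted eighth note = 6; dotted sixteenth = 3.
Adding: 4 + 8 + 12 + 2 + 6 + 6 + 3 = 41 thirty-second notes.

41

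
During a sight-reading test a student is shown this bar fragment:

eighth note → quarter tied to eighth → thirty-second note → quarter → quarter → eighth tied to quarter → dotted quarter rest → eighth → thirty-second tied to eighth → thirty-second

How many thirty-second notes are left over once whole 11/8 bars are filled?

23

One bar of 11/8 = 44 thirty-second notes.
Convert each value to thirty-second notes: eighth note = 4; quarter tied to eighth (quarter + eighth) = 12; thirty-second note = 1; quarter = 8; quarter = 8; eighth tied to quarter (eighth + quarter) = 12; dotted quarter rest = 12; eighth = 4; thirty-second tied to eighth (thirty-second + eighth) = 5; thirty-second = 1.
Sum: 4 + 12 + 1 + 8 + 8 + 12 + 12 + 4 + 5 + 1 = 67.
67 ÷ 44 = 1 complete bar with 23 thirty-second notes remaining.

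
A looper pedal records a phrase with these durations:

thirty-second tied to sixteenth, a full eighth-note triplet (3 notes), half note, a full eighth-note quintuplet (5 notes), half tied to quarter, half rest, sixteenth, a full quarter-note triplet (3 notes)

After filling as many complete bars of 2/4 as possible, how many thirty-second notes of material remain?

5

One bar of 2/4 = 16 thirty-second notes.
Working in thirty-second notes: thirty-second tied to sixteenth (thirty-second + sixteenth) = 3; a full eighth-note triplet (3 notes) (three triplet eighths span one quarter) = 8; half note = 16; a full eighth-note quintuplet (5 notes) (five quintuplet eighths span one half) = 16; half tied to quarter (half + quarter) = 24; half rest = 16; sixteenth = 2; a full quarter-note triplet (3 notes) (three triplet quarters span one half) = 16.
Total: 3 + 8 + 16 + 16 + 24 + 16 + 2 + 16 = 101.
101 ÷ 16 = 6 complete bars with 5 thirty-second notes remaining.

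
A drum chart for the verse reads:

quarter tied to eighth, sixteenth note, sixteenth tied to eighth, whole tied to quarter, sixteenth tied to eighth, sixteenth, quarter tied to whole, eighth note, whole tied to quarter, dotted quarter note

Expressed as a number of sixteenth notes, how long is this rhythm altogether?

Convert each value to sixteenth notes: quarter tied to eighth (quarter + eighth) = 6; sixteenth note = 1; sixteenth tied to eighth (sixteenth + eighth) = 3; whole tied to quarter (whole + quarter) = 20; sixteenth tied to eighth (sixteenth + eighth) = 3; sixteenth = 1; quarter tied to whole (quarter + whole) = 20; eighth note = 2; whole tied to quarter (whole + quarter) = 20; dotted quarter note = 6.
Total: 6 + 1 + 3 + 20 + 3 + 1 + 20 + 2 + 20 + 6 = 82 sixteenth notes.

82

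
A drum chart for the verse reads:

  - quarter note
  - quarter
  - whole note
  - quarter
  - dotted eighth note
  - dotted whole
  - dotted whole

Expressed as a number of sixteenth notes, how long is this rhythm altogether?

Express everything in sixteenth notes: quarter note = 4; quarter = 4; whole note = 16; quarter = 4; dotted eighth note = 3; dotted whole = 24; dotted whole = 24.
Sum: 4 + 4 + 16 + 4 + 3 + 24 + 24 = 79 sixteenth notes.

79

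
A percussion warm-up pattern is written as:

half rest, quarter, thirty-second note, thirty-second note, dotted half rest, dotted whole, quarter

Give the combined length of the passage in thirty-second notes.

106

Working in thirty-second notes: half rest = 16; quarter = 8; thirty-second note = 1; thirty-second note = 1; dotted half rest = 24; dotted whole = 48; quarter = 8.
Sum: 16 + 8 + 1 + 1 + 24 + 48 + 8 = 106 thirty-second notes.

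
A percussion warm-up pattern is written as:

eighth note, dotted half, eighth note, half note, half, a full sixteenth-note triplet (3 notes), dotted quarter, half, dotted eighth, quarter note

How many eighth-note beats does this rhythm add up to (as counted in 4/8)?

27.5

One eighth-note beat = 2 sixteenth notes.
Convert each value to sixteenth notes: eighth note = 2; dotted half = 12; eighth note = 2; half note = 8; half = 8; a full sixteenth-note triplet (3 notes) (three triplet sixteenths span one eighth) = 2; dotted quarter = 6; half = 8; dotted eighth = 3; quarter note = 4.
Sum: 2 + 12 + 2 + 8 + 8 + 2 + 6 + 8 + 3 + 4 = 55.
55 ÷ 2 = 27.5 beats.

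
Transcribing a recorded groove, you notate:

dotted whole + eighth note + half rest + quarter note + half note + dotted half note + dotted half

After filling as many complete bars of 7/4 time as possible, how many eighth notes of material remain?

One bar of 7/4 = 14 eighth notes.
Express everything in eighth notes: dotted whole = 12; eighth note = 1; half rest = 4; quarter note = 2; half note = 4; dotted half note = 6; dotted half = 6.
Adding: 12 + 1 + 4 + 2 + 4 + 6 + 6 = 35.
35 ÷ 14 = 2 complete bars with 7 eighth notes remaining.

7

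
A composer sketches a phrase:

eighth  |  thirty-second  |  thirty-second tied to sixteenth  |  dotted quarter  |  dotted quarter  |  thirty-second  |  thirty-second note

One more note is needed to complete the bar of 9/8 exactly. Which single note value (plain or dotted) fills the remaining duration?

sixteenth note

The bar of 9/8 = 36 thirty-second notes.
In thirty-second notes: eighth = 4; thirty-second = 1; thirty-second tied to sixteenth (thirty-second + sixteenth) = 3; dotted quarter = 12; dotted quarter = 12; thirty-second = 1; thirty-second note = 1.
Adding: 4 + 1 + 3 + 12 + 12 + 1 + 1 = 34.
Remaining: 36 − 34 = 2 thirty-second notes, which is a sixteenth note.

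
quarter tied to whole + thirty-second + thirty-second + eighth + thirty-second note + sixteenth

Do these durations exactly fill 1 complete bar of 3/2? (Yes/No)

One bar of 3/2 = 48 thirty-second notes.
In thirty-second notes: quarter tied to whole (quarter + whole) = 40; thirty-second = 1; thirty-second = 1; eighth = 4; thirty-second note = 1; sixteenth = 2.
Adding: 40 + 1 + 1 + 4 + 1 + 2 = 49.
49 exceeds 48, so the answer is No.

No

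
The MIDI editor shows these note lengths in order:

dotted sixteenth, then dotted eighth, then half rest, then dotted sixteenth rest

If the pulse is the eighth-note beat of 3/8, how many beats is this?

7

One eighth-note beat = 4 thirty-second notes.
Express everything in thirty-second notes: dotted sixteenth = 3; dotted eighth = 6; half rest = 16; dotted sixteenth rest = 3.
Adding: 3 + 6 + 16 + 3 = 28.
28 ÷ 4 = 7 beats.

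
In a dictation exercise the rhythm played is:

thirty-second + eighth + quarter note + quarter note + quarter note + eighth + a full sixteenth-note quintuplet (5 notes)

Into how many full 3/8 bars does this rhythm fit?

One bar of 3/8 = 12 thirty-second notes.
Working in thirty-second notes: thirty-second = 1; eighth = 4; quarter note = 8; quarter note = 8; quarter note = 8; eighth = 4; a full sixteenth-note quintuplet (5 notes) (five quintuplet sixteenths span one quarter) = 8.
Altogether 1 + 4 + 8 + 8 + 8 + 4 + 8 = 41.
41 ÷ 12 = 3 complete bars with 5 left over.

3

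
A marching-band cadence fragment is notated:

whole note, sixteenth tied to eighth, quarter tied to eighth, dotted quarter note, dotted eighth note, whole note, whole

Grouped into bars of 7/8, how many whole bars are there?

One bar of 7/8 = 14 sixteenth notes.
Each duration in sixteenth notes: whole note = 16; sixteenth tied to eighth (sixteenth + eighth) = 3; quarter tied to eighth (quarter + eighth) = 6; dotted quarter note = 6; dotted eighth note = 3; whole note = 16; whole = 16.
Altogether 16 + 3 + 6 + 6 + 3 + 16 + 16 = 66.
66 ÷ 14 = 4 complete bars with 10 left over.

4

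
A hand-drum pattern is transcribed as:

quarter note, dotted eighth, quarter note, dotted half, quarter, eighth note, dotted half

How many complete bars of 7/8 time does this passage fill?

2

One bar of 7/8 = 14 sixteenth notes.
Express everything in sixteenth notes: quarter note = 4; dotted eighth = 3; quarter note = 4; dotted half = 12; quarter = 4; eighth note = 2; dotted half = 12.
Altogether 4 + 3 + 4 + 12 + 4 + 2 + 12 = 41.
41 ÷ 14 = 2 complete bars with 13 left over.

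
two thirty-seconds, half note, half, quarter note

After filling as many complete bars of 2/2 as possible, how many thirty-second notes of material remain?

One bar of 2/2 = 32 thirty-second notes.
Convert each value to thirty-second notes: thirty-second = 1; thirty-second = 1; half note = 16; half = 16; quarter note = 8.
Altogether 1 + 1 + 16 + 16 + 8 = 42.
42 ÷ 32 = 1 complete bar with 10 thirty-second notes remaining.

10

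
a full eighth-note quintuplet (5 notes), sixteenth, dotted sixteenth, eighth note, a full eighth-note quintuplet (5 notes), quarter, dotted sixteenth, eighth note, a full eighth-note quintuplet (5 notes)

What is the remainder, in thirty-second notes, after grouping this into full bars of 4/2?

8

One bar of 4/2 = 64 thirty-second notes.
Each duration in thirty-second notes: a full eighth-note quintuplet (5 notes) (five quintuplet eighths span one half) = 16; sixteenth = 2; dotted sixteenth = 3; eighth note = 4; a full eighth-note quintuplet (5 notes) (five quintuplet eighths span one half) = 16; quarter = 8; dotted sixteenth = 3; eighth note = 4; a full eighth-note quintuplet (5 notes) (five quintuplet eighths span one half) = 16.
Adding: 16 + 2 + 3 + 4 + 16 + 8 + 3 + 4 + 16 = 72.
72 ÷ 64 = 1 complete bar with 8 thirty-second notes remaining.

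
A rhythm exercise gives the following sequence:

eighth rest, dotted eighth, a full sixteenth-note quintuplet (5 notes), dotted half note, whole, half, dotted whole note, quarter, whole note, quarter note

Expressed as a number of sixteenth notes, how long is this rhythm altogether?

Working in sixteenth notes: eighth rest = 2; dotted eighth = 3; a full sixteenth-note quintuplet (5 notes) (five quintuplet sixteenths span one quarter) = 4; dotted half note = 12; whole = 16; half = 8; dotted whole note = 24; quarter = 4; whole note = 16; quarter note = 4.
Altogether 2 + 3 + 4 + 12 + 16 + 8 + 24 + 4 + 16 + 4 = 93 sixteenth notes.

93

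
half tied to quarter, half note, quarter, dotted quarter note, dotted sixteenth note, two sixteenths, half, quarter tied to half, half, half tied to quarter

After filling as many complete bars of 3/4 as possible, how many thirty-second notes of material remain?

3

One bar of 3/4 = 24 thirty-second notes.
Each duration in thirty-second notes: half tied to quarter (half + quarter) = 24; half note = 16; quarter = 8; dotted quarter note = 12; dotted sixteenth note = 3; sixteenth = 2; sixteenth = 2; half = 16; quarter tied to half (quarter + half) = 24; half = 16; half tied to quarter (half + quarter) = 24.
Total: 24 + 16 + 8 + 12 + 3 + 2 + 2 + 16 + 24 + 16 + 24 = 147.
147 ÷ 24 = 6 complete bars with 3 thirty-second notes remaining.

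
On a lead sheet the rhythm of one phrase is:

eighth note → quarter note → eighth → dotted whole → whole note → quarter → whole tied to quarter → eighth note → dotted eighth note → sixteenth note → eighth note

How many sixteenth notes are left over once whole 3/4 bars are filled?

One bar of 3/4 = 12 sixteenth notes.
In sixteenth notes: eighth note = 2; quarter note = 4; eighth = 2; dotted whole = 24; whole note = 16; quarter = 4; whole tied to quarter (whole + quarter) = 20; eighth note = 2; dotted eighth note = 3; sixteenth note = 1; eighth note = 2.
Adding: 2 + 4 + 2 + 24 + 16 + 4 + 20 + 2 + 3 + 1 + 2 = 80.
80 ÷ 12 = 6 complete bars with 8 sixteenth notes remaining.

8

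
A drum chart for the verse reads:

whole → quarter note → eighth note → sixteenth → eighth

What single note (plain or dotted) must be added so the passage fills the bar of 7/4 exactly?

dotted eighth note

The bar of 7/4 = 28 sixteenth notes.
Each duration in sixteenth notes: whole = 16; quarter note = 4; eighth note = 2; sixteenth = 1; eighth = 2.
Sum: 16 + 4 + 2 + 1 + 2 = 25.
Remaining: 28 − 25 = 3 sixteenth notes, which is a dotted eighth note.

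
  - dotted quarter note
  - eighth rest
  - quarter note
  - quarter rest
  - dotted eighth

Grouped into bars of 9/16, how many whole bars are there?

2

One bar of 9/16 = 9 sixteenth notes.
Working in sixteenth notes: dotted quarter note = 6; eighth rest = 2; quarter note = 4; quarter rest = 4; dotted eighth = 3.
Total: 6 + 2 + 4 + 4 + 3 = 19.
19 ÷ 9 = 2 complete bars with 1 left over.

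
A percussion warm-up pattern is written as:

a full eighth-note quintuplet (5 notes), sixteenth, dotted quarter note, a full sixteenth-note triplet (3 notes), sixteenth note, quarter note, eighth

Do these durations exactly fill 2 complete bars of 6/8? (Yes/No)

One bar of 6/8 = 12 sixteenth notes, so 2 bars = 24.
In sixteenth notes: a full eighth-note quintuplet (5 notes) (five quintuplet eighths span one half) = 8; sixteenth = 1; dotted quarter note = 6; a full sixteenth-note triplet (3 notes) (three triplet sixteenths span one eighth) = 2; sixteenth note = 1; quarter note = 4; eighth = 2.
Altogether 8 + 1 + 6 + 2 + 1 + 4 + 2 = 24.
24 equals 24, so the answer is Yes.

Yes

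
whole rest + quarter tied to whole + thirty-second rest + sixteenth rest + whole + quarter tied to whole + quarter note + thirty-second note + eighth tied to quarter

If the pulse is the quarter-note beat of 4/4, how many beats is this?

21

One quarter-note beat = 8 thirty-second notes.
Each duration in thirty-second notes: whole rest = 32; quarter tied to whole (quarter + whole) = 40; thirty-second rest = 1; sixteenth rest = 2; whole = 32; quarter tied to whole (quarter + whole) = 40; quarter note = 8; thirty-second note = 1; eighth tied to quarter (eighth + quarter) = 12.
Adding: 32 + 40 + 1 + 2 + 32 + 40 + 8 + 1 + 12 = 168.
168 ÷ 8 = 21 beats.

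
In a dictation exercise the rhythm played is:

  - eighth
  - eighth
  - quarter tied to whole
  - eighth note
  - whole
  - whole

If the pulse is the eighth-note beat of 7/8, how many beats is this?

29

One eighth-note beat = 2 sixteenth notes.
Express everything in sixteenth notes: eighth = 2; eighth = 2; quarter tied to whole (quarter + whole) = 20; eighth note = 2; whole = 16; whole = 16.
Adding: 2 + 2 + 20 + 2 + 16 + 16 = 58.
58 ÷ 2 = 29 beats.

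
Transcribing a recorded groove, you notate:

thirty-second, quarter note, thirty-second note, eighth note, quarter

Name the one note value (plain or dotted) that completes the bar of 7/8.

The bar of 7/8 = 28 thirty-second notes.
Express everything in thirty-second notes: thirty-second = 1; quarter note = 8; thirty-second note = 1; eighth note = 4; quarter = 8.
Altogether 1 + 8 + 1 + 4 + 8 = 22.
Remaining: 28 − 22 = 6 thirty-second notes, which is a dotted eighth note.

dotted eighth note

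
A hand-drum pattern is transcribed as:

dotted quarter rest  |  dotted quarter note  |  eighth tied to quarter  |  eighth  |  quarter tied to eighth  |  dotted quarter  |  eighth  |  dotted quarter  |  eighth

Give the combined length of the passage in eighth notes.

21

Express everything in eighth notes: dotted quarter rest = 3; dotted quarter note = 3; eighth tied to quarter (eighth + quarter) = 3; eighth = 1; quarter tied to eighth (quarter + eighth) = 3; dotted quarter = 3; eighth = 1; dotted quarter = 3; eighth = 1.
Adding: 3 + 3 + 3 + 1 + 3 + 3 + 1 + 3 + 1 = 21 eighth notes.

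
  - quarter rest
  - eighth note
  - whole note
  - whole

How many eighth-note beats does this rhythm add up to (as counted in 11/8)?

One eighth-note beat = 2 sixteenth notes.
Each duration in sixteenth notes: quarter rest = 4; eighth note = 2; whole note = 16; whole = 16.
Altogether 4 + 2 + 16 + 16 = 38.
38 ÷ 2 = 19 beats.

19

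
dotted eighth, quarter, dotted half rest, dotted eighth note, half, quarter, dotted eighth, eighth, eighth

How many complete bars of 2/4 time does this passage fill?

One bar of 2/4 = 8 sixteenth notes.
Convert each value to sixteenth notes: dotted eighth = 3; quarter = 4; dotted half rest = 12; dotted eighth note = 3; half = 8; quarter = 4; dotted eighth = 3; eighth = 2; eighth = 2.
Adding: 3 + 4 + 12 + 3 + 8 + 4 + 3 + 2 + 2 = 41.
41 ÷ 8 = 5 complete bars with 1 left over.

5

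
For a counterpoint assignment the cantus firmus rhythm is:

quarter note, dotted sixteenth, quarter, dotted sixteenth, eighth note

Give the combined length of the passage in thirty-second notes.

Working in thirty-second notes: quarter note = 8; dotted sixteenth = 3; quarter = 8; dotted sixteenth = 3; eighth note = 4.
Total: 8 + 3 + 8 + 3 + 4 = 26 thirty-second notes.

26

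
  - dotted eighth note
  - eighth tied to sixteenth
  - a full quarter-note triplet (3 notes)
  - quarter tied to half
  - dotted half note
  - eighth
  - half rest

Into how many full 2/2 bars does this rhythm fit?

One bar of 2/2 = 16 sixteenth notes.
Each duration in sixteenth notes: dotted eighth note = 3; eighth tied to sixteenth (eighth + sixteenth) = 3; a full quarter-note triplet (3 notes) (three triplet quarters span one half) = 8; quarter tied to half (quarter + half) = 12; dotted half note = 12; eighth = 2; half rest = 8.
Sum: 3 + 3 + 8 + 12 + 12 + 2 + 8 = 48.
48 ÷ 16 = 3 complete bars with 0 left over.

3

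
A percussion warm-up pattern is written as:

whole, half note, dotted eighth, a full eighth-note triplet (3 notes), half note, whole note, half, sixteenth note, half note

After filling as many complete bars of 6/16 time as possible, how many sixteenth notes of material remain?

0

One bar of 6/16 = 6 sixteenth notes.
Convert each value to sixteenth notes: whole = 16; half note = 8; dotted eighth = 3; a full eighth-note triplet (3 notes) (three triplet eighths span one quarter) = 4; half note = 8; whole note = 16; half = 8; sixteenth note = 1; half note = 8.
Sum: 16 + 8 + 3 + 4 + 8 + 16 + 8 + 1 + 8 = 72.
72 ÷ 6 = 12 complete bars with 0 sixteenth notes remaining.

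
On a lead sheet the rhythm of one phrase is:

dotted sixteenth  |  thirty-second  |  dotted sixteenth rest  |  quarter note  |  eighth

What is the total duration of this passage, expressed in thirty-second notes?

Working in thirty-second notes: dotted sixteenth = 3; thirty-second = 1; dotted sixteenth rest = 3; quarter note = 8; eighth = 4.
Sum: 3 + 1 + 3 + 8 + 4 = 19 thirty-second notes.

19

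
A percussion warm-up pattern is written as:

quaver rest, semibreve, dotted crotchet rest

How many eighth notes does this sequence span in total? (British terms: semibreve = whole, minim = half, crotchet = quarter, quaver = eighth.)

12

Working in eighth notes: quaver rest = 1; semibreve = 8; dotted crotchet rest = 3.
Altogether 1 + 8 + 3 = 12 eighth notes.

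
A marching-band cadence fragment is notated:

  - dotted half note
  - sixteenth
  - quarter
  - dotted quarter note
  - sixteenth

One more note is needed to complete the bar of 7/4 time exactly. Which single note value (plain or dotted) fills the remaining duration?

quarter note

The bar of 7/4 = 28 sixteenth notes.
In sixteenth notes: dotted half note = 12; sixteenth = 1; quarter = 4; dotted quarter note = 6; sixteenth = 1.
Adding: 12 + 1 + 4 + 6 + 1 = 24.
Remaining: 28 − 24 = 4 sixteenth notes, which is a quarter note.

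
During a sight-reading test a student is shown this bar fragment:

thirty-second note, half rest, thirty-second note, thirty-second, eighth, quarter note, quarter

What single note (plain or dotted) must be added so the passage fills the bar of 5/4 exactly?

thirty-second note

The bar of 5/4 = 40 thirty-second notes.
Express everything in thirty-second notes: thirty-second note = 1; half rest = 16; thirty-second note = 1; thirty-second = 1; eighth = 4; quarter note = 8; quarter = 8.
Sum: 1 + 16 + 1 + 1 + 4 + 8 + 8 = 39.
Remaining: 40 − 39 = 1 thirty-second note, which is a thirty-second note.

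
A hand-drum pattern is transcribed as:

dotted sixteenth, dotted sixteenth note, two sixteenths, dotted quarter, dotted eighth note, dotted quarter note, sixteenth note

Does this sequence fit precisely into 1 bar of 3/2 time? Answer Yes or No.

No

One bar of 3/2 = 48 thirty-second notes.
Each duration in thirty-second notes: dotted sixteenth = 3; dotted sixteenth note = 3; sixteenth = 2; sixteenth = 2; dotted quarter = 12; dotted eighth note = 6; dotted quarter note = 12; sixteenth note = 2.
Altogether 3 + 3 + 2 + 2 + 12 + 6 + 12 + 2 = 42.
42 falls short of 48, so the answer is No.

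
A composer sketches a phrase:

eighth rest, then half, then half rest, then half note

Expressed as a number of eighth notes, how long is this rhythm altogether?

13

Each duration in eighth notes: eighth rest = 1; half = 4; half rest = 4; half note = 4.
Adding: 1 + 4 + 4 + 4 = 13 eighth notes.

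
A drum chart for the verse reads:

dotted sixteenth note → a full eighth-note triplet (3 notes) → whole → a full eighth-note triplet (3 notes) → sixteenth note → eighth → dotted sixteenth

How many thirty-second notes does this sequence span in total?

Working in thirty-second notes: dotted sixteenth note = 3; a full eighth-note triplet (3 notes) (three triplet eighths span one quarter) = 8; whole = 32; a full eighth-note triplet (3 notes) (three triplet eighths span one quarter) = 8; sixteenth note = 2; eighth = 4; dotted sixteenth = 3.
Sum: 3 + 8 + 32 + 8 + 2 + 4 + 3 = 60 thirty-second notes.

60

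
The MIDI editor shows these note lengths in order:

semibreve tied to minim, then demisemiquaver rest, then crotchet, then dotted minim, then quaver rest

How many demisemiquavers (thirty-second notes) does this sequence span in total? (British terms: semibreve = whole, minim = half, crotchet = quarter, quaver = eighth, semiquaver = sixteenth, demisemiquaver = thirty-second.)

Working in thirty-second notes: semibreve tied to minim (semibreve + minim) = 48; demisemiquaver rest = 1; crotchet = 8; dotted minim = 24; quaver rest = 4.
Total: 48 + 1 + 8 + 24 + 4 = 85 thirty-second notes.

85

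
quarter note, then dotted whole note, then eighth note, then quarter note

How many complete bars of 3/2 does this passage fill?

1

One bar of 3/2 = 12 eighth notes.
Working in eighth notes: quarter note = 2; dotted whole note = 12; eighth note = 1; quarter note = 2.
Sum: 2 + 12 + 1 + 2 = 17.
17 ÷ 12 = 1 complete bar with 5 left over.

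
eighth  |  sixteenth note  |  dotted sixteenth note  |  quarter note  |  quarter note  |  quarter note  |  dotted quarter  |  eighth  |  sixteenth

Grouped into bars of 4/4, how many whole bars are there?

One bar of 4/4 = 32 thirty-second notes.
Convert each value to thirty-second notes: eighth = 4; sixteenth note = 2; dotted sixteenth note = 3; quarter note = 8; quarter note = 8; quarter note = 8; dotted quarter = 12; eighth = 4; sixteenth = 2.
Altogether 4 + 2 + 3 + 8 + 8 + 8 + 12 + 4 + 2 = 51.
51 ÷ 32 = 1 complete bar with 19 left over.

1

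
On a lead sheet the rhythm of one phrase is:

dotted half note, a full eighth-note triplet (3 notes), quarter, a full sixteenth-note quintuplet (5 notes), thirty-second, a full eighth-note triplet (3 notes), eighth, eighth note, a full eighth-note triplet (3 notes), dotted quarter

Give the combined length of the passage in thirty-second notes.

85

Convert each value to thirty-second notes: dotted half note = 24; a full eighth-note triplet (3 notes) (three triplet eighths span one quarter) = 8; quarter = 8; a full sixteenth-note quintuplet (5 notes) (five quintuplet sixteenths span one quarter) = 8; thirty-second = 1; a full eighth-note triplet (3 notes) (three triplet eighths span one quarter) = 8; eighth = 4; eighth note = 4; a full eighth-note triplet (3 notes) (three triplet eighths span one quarter) = 8; dotted quarter = 12.
Total: 24 + 8 + 8 + 8 + 1 + 8 + 4 + 4 + 8 + 12 = 85 thirty-second notes.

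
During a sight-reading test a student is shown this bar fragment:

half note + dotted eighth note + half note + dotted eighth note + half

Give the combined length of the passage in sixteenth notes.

30

In sixteenth notes: half note = 8; dotted eighth note = 3; half note = 8; dotted eighth note = 3; half = 8.
Total: 8 + 3 + 8 + 3 + 8 = 30 sixteenth notes.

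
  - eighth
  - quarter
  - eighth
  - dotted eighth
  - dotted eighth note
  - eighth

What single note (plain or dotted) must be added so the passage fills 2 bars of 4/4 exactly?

whole note

2 bars of 4/4 = 32 sixteenth notes.
Convert each value to sixteenth notes: eighth = 2; quarter = 4; eighth = 2; dotted eighth = 3; dotted eighth note = 3; eighth = 2.
Sum: 2 + 4 + 2 + 3 + 3 + 2 = 16.
Remaining: 32 − 16 = 16 sixteenth notes, which is a whole note.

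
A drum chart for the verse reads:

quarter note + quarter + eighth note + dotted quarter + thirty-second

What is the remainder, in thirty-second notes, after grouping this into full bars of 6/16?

9

One bar of 6/16 = 12 thirty-second notes.
Each duration in thirty-second notes: quarter note = 8; quarter = 8; eighth note = 4; dotted quarter = 12; thirty-second = 1.
Total: 8 + 8 + 4 + 12 + 1 = 33.
33 ÷ 12 = 2 complete bars with 9 thirty-second notes remaining.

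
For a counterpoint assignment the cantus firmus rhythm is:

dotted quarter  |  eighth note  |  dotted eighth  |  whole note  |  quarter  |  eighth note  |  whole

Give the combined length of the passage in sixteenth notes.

In sixteenth notes: dotted quarter = 6; eighth note = 2; dotted eighth = 3; whole note = 16; quarter = 4; eighth note = 2; whole = 16.
Total: 6 + 2 + 3 + 16 + 4 + 2 + 16 = 49 sixteenth notes.

49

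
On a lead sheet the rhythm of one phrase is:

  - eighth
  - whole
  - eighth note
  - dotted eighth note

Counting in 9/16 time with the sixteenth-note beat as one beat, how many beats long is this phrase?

One sixteenth-note beat = 2 thirty-second notes.
In thirty-second notes: eighth = 4; whole = 32; eighth note = 4; dotted eighth note = 6.
Adding: 4 + 32 + 4 + 6 = 46.
46 ÷ 2 = 23 beats.

23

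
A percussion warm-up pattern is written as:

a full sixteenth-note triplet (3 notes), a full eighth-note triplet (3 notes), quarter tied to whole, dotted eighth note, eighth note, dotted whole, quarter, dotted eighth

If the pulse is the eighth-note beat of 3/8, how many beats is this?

31

One eighth-note beat = 2 sixteenth notes.
Convert each value to sixteenth notes: a full sixteenth-note triplet (3 notes) (three triplet sixteenths span one eighth) = 2; a full eighth-note triplet (3 notes) (three triplet eighths span one quarter) = 4; quarter tied to whole (quarter + whole) = 20; dotted eighth note = 3; eighth note = 2; dotted whole = 24; quarter = 4; dotted eighth = 3.
Total: 2 + 4 + 20 + 3 + 2 + 24 + 4 + 3 = 62.
62 ÷ 2 = 31 beats.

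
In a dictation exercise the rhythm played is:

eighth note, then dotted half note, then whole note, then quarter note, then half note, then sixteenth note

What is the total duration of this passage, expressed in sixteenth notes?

43

In sixteenth notes: eighth note = 2; dotted half note = 12; whole note = 16; quarter note = 4; half note = 8; sixteenth note = 1.
Altogether 2 + 12 + 16 + 4 + 8 + 1 = 43 sixteenth notes.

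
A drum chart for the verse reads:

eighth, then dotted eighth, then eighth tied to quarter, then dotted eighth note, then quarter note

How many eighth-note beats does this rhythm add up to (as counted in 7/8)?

One eighth-note beat = 2 sixteenth notes.
Working in sixteenth notes: eighth = 2; dotted eighth = 3; eighth tied to quarter (eighth + quarter) = 6; dotted eighth note = 3; quarter note = 4.
Sum: 2 + 3 + 6 + 3 + 4 = 18.
18 ÷ 2 = 9 beats.

9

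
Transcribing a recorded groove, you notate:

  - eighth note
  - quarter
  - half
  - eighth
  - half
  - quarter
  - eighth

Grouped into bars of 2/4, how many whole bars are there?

One bar of 2/4 = 4 eighth notes.
Each duration in eighth notes: eighth note = 1; quarter = 2; half = 4; eighth = 1; half = 4; quarter = 2; eighth = 1.
Sum: 1 + 2 + 4 + 1 + 4 + 2 + 1 = 15.
15 ÷ 4 = 3 complete bars with 3 left over.

3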